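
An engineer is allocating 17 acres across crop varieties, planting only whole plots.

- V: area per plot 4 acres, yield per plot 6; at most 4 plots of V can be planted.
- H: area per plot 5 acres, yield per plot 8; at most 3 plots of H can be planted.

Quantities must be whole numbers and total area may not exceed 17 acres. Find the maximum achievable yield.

26

3×V and 1×H: area 17 ≤ 17, yield 3·6 + 1·8 = 26.
3×H: area 15 ≤ 17, yield 3·8 = 24.
Best is 26.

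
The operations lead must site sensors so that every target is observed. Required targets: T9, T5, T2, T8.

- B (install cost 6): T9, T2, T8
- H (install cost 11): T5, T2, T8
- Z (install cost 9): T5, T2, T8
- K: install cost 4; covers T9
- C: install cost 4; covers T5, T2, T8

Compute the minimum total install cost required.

8

Choose K and C: together they cover T9, T5, T2, T8 — every target.
Total install cost: 4 + 4 = 8.
No cover costs less than 8.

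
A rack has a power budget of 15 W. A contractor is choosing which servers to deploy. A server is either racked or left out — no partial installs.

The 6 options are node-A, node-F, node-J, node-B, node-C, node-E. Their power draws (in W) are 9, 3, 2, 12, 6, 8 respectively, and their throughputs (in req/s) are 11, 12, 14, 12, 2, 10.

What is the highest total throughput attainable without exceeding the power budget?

37

This is a 0-1 knapsack instance.
Allowing fractional choices, the relaxed optimum would be about 38.4, but servers are indivisible.
node-A + node-F + node-J: power draw 9 + 3 + 2 = 14 ≤ 15, throughput 11 + 12 + 14 = 37.
node-F + node-J + node-E: power draw 3 + 2 + 8 = 13 ≤ 15, throughput 12 + 14 + 10 = 36.
node-F + node-J + node-C: power draw 3 + 2 + 6 = 11 ≤ 15, throughput 12 + 14 + 2 = 28.
Best is node-A, node-F, and node-J with total throughput 37.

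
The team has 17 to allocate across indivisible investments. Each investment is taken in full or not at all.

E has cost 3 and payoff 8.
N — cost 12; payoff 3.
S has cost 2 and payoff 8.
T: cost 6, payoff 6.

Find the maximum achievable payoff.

22

Treat it as a binary knapsack problem.
E + S + T: cost 3 + 2 + 6 = 11 ≤ 17, payoff 8 + 8 + 6 = 22.
E + S: cost 3 + 2 = 5 ≤ 17, payoff 8 + 8 = 16.
E + N + S: cost 3 + 12 + 2 = 17 ≤ 17, payoff 8 + 3 + 8 = 19.
Best is E, S, and T with total payoff 22.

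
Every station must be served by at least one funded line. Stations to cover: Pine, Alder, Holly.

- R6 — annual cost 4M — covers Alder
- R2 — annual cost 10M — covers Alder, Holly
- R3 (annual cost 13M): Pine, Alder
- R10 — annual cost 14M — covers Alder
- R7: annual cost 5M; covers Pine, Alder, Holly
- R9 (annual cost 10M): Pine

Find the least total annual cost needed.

R7 alone covers Pine, Alder, Holly — every station.
Total annual cost: 5.
No cover costs less than 5.

5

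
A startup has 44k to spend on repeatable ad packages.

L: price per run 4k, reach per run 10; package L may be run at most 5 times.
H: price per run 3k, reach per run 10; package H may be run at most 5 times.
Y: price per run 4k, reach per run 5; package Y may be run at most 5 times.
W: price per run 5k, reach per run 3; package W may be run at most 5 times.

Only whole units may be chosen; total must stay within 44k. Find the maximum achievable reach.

110

This is a bounded integer knapsack.
5×L, 5×H, and 2×Y: price 43 ≤ 44, reach 5·10 + 5·10 + 2·5 = 110.
5×L, 5×H, 1×Y, and 1×W: price 44 ≤ 44, reach 5·10 + 5·10 + 1·5 + 1·3 = 108.
Best is 110.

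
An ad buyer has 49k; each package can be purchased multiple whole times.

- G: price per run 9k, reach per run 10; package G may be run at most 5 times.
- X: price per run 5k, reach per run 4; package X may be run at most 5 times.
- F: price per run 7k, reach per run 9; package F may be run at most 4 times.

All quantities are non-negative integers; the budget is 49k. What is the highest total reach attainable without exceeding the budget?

2×G and 4×F: price 46 ≤ 49, reach 2·10 + 4·9 = 56.
3×G and 3×F: price 48 ≤ 49, reach 3·10 + 3·9 = 57.
Best is 57.

57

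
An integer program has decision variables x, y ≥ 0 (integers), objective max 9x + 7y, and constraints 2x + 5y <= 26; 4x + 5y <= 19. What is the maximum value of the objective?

36

Relaxing integrality, the LP optimum is 42.75 at (x,y) = (4.75, 0), which is not an integer point.
(x,y)=(4,0) is feasible, giving 36.
(x,y)=(3,1) is feasible, giving 34.
(x,y)=(3,0) is feasible, giving 27.
Maximum is 36 at (x,y)=(4,0).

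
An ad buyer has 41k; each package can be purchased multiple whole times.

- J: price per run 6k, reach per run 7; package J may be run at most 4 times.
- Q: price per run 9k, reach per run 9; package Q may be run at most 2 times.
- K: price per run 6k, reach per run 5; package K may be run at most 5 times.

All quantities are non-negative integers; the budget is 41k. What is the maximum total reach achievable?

42

J has the best ratio (7/6); taking only J gives at most 4×7 = 28 (stopped by the supply cap of 4).
Mixing does better — 4×J, 1×Q, and 1×K: price 39 ≤ 41, reach 4·7 + 1·9 + 1·5 = 42.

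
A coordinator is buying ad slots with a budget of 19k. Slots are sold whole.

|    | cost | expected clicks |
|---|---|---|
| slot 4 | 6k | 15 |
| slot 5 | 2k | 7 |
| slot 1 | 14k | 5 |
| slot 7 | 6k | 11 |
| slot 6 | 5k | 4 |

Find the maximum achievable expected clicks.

slot 4 + slot 7 + slot 6: cost 6 + 6 + 5 = 17 ≤ 19, expected clicks 15 + 11 + 4 = 30.
slot 4 + slot 5 + slot 7 + slot 6: cost 6 + 2 + 6 + 5 = 19 ≤ 19, expected clicks 15 + 7 + 11 + 4 = 37.
slot 4 + slot 5 + slot 7: cost 6 + 2 + 6 = 14 ≤ 19, expected clicks 15 + 7 + 11 = 33.
Best is slot 4, slot 5, slot 7, and slot 6 with total expected clicks 37.

37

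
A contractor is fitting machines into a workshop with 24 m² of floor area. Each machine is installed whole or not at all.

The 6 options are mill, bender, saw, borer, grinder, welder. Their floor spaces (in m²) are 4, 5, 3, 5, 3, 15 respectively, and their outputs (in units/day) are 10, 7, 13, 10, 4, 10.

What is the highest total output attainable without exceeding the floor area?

mill + bender + saw + borer + grinder: floor space 4 + 5 + 3 + 5 + 3 = 20 ≤ 24, output 10 + 7 + 13 + 10 + 4 = 44.
mill + bender + saw + borer: floor space 4 + 5 + 3 + 5 = 17 ≤ 24, output 10 + 7 + 13 + 10 = 40.
mill + saw + borer + grinder: floor space 4 + 3 + 5 + 3 = 15 ≤ 24, output 10 + 13 + 10 + 4 = 37.
Best is mill, bender, saw, borer, and grinder with total output 44.

44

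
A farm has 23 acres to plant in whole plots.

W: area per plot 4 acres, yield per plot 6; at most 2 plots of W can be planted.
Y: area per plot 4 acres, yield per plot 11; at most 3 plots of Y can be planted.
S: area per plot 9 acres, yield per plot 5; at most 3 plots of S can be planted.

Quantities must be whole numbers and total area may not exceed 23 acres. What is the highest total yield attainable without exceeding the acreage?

45

This is a bounded integer knapsack.
Y has the best ratio (11/4); taking only Y gives at most 3×11 = 33 (stopped by the supply cap of 3).
Mixing does better — 2×W and 3×Y: area 20 ≤ 23, yield 2·6 + 3·11 = 45.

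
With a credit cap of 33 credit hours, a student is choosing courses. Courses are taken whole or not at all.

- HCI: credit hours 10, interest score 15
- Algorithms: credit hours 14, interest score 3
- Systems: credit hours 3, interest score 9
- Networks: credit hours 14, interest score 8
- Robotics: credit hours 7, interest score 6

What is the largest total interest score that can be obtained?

32

Allowing fractional choices, the relaxed optimum would be about 37.4, but courses are indivisible.
HCI + Systems + Robotics: credit hours 10 + 3 + 7 = 20 ≤ 33, interest score 15 + 9 + 6 = 30.
HCI + Systems + Networks: credit hours 10 + 3 + 14 = 27 ≤ 33, interest score 15 + 9 + 8 = 32.
HCI + Networks + Robotics: credit hours 10 + 14 + 7 = 31 ≤ 33, interest score 15 + 8 + 6 = 29.
Best is HCI, Systems, and Networks with total interest score 32.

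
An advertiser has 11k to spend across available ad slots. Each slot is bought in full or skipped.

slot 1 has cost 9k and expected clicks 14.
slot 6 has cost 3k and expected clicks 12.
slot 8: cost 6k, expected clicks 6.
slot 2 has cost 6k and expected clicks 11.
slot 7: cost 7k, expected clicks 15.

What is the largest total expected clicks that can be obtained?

27

slot 6 + slot 8: cost 3 + 6 = 9 ≤ 11, expected clicks 12 + 6 = 18.
slot 6 + slot 7: cost 3 + 7 = 10 ≤ 11, expected clicks 12 + 15 = 27.
slot 6 + slot 2: cost 3 + 6 = 9 ≤ 11, expected clicks 12 + 11 = 23.
Best is slot 6 and slot 7 with total expected clicks 27.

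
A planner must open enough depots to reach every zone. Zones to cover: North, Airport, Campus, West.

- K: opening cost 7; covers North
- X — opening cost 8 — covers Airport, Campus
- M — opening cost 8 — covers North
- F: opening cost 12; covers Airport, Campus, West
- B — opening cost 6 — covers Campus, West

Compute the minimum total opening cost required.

Choose K and F: together they cover North, Airport, Campus, West — every zone.
Total opening cost: 7 + 12 = 19.

19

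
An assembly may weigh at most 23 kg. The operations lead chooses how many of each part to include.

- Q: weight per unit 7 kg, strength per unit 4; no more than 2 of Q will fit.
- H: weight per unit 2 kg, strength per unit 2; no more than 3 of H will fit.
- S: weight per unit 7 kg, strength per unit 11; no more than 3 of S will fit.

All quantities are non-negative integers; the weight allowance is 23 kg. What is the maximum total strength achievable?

3×S: weight 21 ≤ 23, strength 3·11 = 33.
1×H and 3×S: weight 23 ≤ 23, strength 1·2 + 3·11 = 35.
Best is 35.

35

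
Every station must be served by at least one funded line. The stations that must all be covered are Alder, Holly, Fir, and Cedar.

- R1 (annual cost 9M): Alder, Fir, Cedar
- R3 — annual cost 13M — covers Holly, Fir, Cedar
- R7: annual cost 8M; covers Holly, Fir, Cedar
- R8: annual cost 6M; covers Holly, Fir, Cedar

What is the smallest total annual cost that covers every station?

15

Choose R1 and R8: together they cover Alder, Holly, Fir, Cedar — every station.
Total annual cost: 9 + 6 = 15.
No cover costs less than 15.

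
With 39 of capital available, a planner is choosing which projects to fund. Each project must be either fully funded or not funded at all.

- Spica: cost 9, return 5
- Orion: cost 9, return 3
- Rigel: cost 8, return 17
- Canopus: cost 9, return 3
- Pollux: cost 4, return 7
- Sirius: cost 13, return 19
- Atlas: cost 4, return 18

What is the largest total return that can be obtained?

66

This is an integer program with binary decision variables.
Take Spica, Rigel, Pollux, Sirius, and Atlas: cost 9 + 8 + 4 + 13 + 4 = 38 ≤ 39, return 5 + 17 + 7 + 19 + 18 = 66.
No other feasible combination does better.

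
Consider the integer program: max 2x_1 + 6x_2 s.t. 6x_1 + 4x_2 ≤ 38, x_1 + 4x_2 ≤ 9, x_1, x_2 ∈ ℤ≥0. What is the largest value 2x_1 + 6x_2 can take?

The continuous relaxation peaks at (5.8, 0.8) with value 16.40; rounding to a feasible lattice point costs some objective.
(x_1,x_2)=(5,1): 6·5+4·1=34≤38, 1·5+4·1=9≤9, objective 16.
(x_1,x_2)=(4,1): 6·4+4·1=28≤38, 1·4+4·1=8≤9, objective 14.
No feasible integer point exceeds 16.

16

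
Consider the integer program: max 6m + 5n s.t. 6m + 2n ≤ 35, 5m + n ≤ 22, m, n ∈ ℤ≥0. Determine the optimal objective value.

Relaxing integrality, the LP optimum is 87.50 at (m,n) = (0, 17.5), which is not an integer point.
(m,n)=(0,17): 6·0+2·17=34≤35, 5·0+1·17=17≤22, objective 85.
(m,n)=(0,16): 6·0+2·16=32≤35, 5·0+1·16=16≤22, objective 80.
Maximum is 85 at (m,n)=(0,17).

85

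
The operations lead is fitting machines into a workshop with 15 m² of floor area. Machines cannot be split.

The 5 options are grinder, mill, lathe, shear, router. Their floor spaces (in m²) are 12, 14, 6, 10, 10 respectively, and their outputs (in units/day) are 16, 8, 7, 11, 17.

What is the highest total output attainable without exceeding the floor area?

shear: floor space 10 ≤ 15, output 11.
router: floor space 10 ≤ 15, output 17.
grinder: floor space 12 ≤ 15, output 16.
Best is router with total output 17.

17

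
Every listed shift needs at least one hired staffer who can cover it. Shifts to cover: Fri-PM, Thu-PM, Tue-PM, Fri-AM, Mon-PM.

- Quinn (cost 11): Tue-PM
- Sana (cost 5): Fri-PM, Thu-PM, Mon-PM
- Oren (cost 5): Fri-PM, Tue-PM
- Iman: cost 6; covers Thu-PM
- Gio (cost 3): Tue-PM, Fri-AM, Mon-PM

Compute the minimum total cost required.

8

This is a weighted set-cover instance.
Choose Sana and Gio: together they cover Fri-PM, Thu-PM, Tue-PM, Fri-AM, Mon-PM — every shift.
Total cost: 5 + 3 = 8.
No cover costs less than 8.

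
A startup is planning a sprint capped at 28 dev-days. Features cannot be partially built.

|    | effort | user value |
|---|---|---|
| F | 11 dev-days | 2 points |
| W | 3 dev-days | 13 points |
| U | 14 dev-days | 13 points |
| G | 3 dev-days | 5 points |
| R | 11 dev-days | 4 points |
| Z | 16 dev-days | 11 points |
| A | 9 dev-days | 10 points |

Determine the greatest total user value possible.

This is an integer program with binary decision variables.
W + Z + A: effort 3 + 16 + 9 = 28 ≤ 28, user value 13 + 11 + 10 = 34.
W + U + A: effort 3 + 14 + 9 = 26 ≤ 28, user value 13 + 13 + 10 = 36.
W + G + R + A: effort 3 + 3 + 11 + 9 = 26 ≤ 28, user value 13 + 5 + 4 + 10 = 32.
Best is W, U, and A with total user value 36.

36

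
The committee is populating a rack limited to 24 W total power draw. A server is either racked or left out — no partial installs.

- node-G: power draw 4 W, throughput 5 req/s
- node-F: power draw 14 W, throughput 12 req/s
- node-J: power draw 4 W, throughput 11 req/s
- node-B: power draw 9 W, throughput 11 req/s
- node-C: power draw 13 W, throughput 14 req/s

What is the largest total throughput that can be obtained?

30

Allowing fractional choices, the relaxed optimum would be about 34.5, but servers are indivisible.
node-G + node-F + node-J: power draw 4 + 14 + 4 = 22 ≤ 24, throughput 5 + 12 + 11 = 28.
node-G + node-J + node-B: power draw 4 + 4 + 9 = 17 ≤ 24, throughput 5 + 11 + 11 = 27.
node-G + node-J + node-C: power draw 4 + 4 + 13 = 21 ≤ 24, throughput 5 + 11 + 14 = 30.
Best is node-G, node-J, and node-C with total throughput 30.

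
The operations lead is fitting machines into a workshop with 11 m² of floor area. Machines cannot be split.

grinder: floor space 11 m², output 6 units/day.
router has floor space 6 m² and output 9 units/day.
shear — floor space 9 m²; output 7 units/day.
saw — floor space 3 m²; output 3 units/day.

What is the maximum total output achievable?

12

Allowing fractional choices, the relaxed optimum would be about 13.6, but machines are indivisible.
shear: floor space 9 ≤ 11, output 7.
router: floor space 6 ≤ 11, output 9.
router + saw: floor space 6 + 3 = 9 ≤ 11, output 9 + 3 = 12.
Best is router and saw with total output 12.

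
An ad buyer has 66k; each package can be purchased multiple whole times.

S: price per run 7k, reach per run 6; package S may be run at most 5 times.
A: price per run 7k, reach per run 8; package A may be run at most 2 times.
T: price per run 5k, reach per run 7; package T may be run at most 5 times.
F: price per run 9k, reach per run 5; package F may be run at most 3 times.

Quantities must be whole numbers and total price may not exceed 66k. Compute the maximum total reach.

69

2×S, 2×A, 5×T, and 1×F: price 62 ≤ 66, reach 2·6 + 2·8 + 5·7 + 1·5 = 68.
3×S, 2×A, and 5×T: price 60 ≤ 66, reach 3·6 + 2·8 + 5·7 = 69.
Best is 69.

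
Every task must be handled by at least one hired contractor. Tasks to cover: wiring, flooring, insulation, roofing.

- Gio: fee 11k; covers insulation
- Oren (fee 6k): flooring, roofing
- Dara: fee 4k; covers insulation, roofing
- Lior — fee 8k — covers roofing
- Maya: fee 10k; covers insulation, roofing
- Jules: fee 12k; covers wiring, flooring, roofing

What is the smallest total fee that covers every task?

Choose Dara and Jules: together they cover wiring, flooring, insulation, roofing — every task.
Total fee: 4 + 12 = 16.

16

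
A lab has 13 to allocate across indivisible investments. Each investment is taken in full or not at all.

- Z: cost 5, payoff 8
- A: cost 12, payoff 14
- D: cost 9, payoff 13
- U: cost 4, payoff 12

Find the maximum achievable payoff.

25

A: cost 12 ≤ 13, payoff 14.
Z + U: cost 5 + 4 = 9 ≤ 13, payoff 8 + 12 = 20.
D + U: cost 9 + 4 = 13 ≤ 13, payoff 13 + 12 = 25.
Best is D and U with total payoff 25.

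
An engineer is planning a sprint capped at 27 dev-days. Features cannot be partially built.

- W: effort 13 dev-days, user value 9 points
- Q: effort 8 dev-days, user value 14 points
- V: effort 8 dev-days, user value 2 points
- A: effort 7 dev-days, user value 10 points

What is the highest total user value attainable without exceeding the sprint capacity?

Take Q, V, and A: effort 8 + 8 + 7 = 23 ≤ 27, user value 14 + 2 + 10 = 26.
No other feasible combination does better.

26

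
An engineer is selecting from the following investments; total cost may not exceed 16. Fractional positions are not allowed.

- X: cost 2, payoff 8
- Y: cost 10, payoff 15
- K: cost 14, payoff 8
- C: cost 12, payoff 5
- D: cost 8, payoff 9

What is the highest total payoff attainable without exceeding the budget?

Allowing fractional choices, the relaxed optimum would be about 27.5, but investments are indivisible.
X + D: cost 2 + 8 = 10 ≤ 16, payoff 8 + 9 = 17.
X + K: cost 2 + 14 = 16 ≤ 16, payoff 8 + 8 = 16.
X + Y: cost 2 + 10 = 12 ≤ 16, payoff 8 + 15 = 23.
Best is X and Y with total payoff 23.

23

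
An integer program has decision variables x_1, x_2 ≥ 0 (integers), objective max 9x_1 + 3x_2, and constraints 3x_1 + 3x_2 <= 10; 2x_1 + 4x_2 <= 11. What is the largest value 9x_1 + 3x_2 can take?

The continuous relaxation peaks at (3.33, 0) with value 30.00; rounding to a feasible lattice point costs some objective.
(x_1,x_2)=(3,0): 3·3+3·0=9≤10, 2·3+4·0=6≤11, objective 27.
(x_1,x_2)=(2,1): 3·2+3·1=9≤10, 2·2+4·1=8≤11, objective 21.
(x_1,x_2)=(2,0): 3·2+3·0=6≤10, 2·2+4·0=4≤11, objective 18.
Maximum is 27 at (x_1,x_2)=(3,0).

27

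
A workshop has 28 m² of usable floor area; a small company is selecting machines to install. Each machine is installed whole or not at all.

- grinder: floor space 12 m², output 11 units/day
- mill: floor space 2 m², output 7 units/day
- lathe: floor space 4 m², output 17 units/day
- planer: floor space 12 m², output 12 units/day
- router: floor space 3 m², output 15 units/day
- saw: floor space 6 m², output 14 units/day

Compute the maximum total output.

65

mill + lathe + planer + router + saw: floor space 2 + 4 + 12 + 3 + 6 = 27 ≤ 28, output 7 + 17 + 12 + 15 + 14 = 65.
grinder + mill + lathe + router + saw: floor space 12 + 2 + 4 + 3 + 6 = 27 ≤ 28, output 11 + 7 + 17 + 15 + 14 = 64.
Best is mill, lathe, planer, router, and saw with total output 65.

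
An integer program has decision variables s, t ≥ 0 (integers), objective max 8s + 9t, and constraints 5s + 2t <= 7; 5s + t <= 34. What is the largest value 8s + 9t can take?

Relaxing integrality, the LP optimum is 31.50 at (s,t) = (0, 3.5), which is not an integer point.
(s,t)=(0,3): 5·0+2·3=6≤7, 5·0+1·3=3≤34, objective 27.
(s,t)=(0,2): 5·0+2·2=4≤7, 5·0+1·2=2≤34, objective 18.
Maximum is 27 at (s,t)=(0,3).

27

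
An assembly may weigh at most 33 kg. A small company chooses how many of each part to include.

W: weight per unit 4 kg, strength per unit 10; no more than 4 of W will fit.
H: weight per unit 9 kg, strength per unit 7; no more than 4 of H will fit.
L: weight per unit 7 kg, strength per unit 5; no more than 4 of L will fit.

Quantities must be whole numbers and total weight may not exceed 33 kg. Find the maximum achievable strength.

Take 4×W, 1×H, and 1×L: weight 32 ≤ 33, strength 4·10 + 1·7 + 1·5 = 52.
W has the best ratio (10/4) and is taken to its limit of 4; remaining capacity is filled optimally with the others.

52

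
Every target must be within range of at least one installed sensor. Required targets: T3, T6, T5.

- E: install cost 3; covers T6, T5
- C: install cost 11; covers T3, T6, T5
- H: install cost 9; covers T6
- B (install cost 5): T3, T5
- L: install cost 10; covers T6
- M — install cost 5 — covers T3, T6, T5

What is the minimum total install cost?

5

The greedy cost-per-new-target heuristic would pick E and B for 8, but a cheaper cover exists.
M alone covers T3, T6, T5 — every target.
Total install cost: 5.
No cover costs less than 5.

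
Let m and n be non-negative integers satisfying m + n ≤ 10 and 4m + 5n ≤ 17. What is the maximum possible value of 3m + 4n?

13

(m,n)=(3,1) is feasible, giving 13.
(m,n)=(4,0) is feasible, giving 12.
(m,n)=(0,3) is feasible, giving 12.
No feasible integer point exceeds 13.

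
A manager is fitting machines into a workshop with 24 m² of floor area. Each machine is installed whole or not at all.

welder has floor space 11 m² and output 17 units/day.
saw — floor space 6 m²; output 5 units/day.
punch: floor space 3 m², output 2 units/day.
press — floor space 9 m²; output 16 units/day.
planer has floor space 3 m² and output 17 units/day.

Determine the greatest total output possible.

Treat it as a binary knapsack problem.
Take welder, press, and planer: floor space 11 + 9 + 3 = 23 ≤ 24, output 17 + 16 + 17 = 50.
No other feasible combination does better.

50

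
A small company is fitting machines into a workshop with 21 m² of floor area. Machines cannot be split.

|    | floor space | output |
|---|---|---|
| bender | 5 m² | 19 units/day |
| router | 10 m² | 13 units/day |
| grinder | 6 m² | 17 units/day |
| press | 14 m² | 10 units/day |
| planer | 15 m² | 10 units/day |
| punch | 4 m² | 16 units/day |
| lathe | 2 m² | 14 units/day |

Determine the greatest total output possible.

66

bender + grinder + punch: floor space 5 + 6 + 4 = 15 ≤ 21, output 19 + 17 + 16 = 52.
bender + router + punch + lathe: floor space 5 + 10 + 4 + 2 = 21 ≤ 21, output 19 + 13 + 16 + 14 = 62.
bender + grinder + punch + lathe: floor space 5 + 6 + 4 + 2 = 17 ≤ 21, output 19 + 17 + 16 + 14 = 66.
Best is bender, grinder, punch, and lathe with total output 66.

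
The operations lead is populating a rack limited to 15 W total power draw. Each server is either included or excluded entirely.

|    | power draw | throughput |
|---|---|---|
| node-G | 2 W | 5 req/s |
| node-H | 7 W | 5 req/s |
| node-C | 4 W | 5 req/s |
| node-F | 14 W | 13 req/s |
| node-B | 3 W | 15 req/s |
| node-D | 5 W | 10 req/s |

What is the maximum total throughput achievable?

35

Allowing fractional choices, the relaxed optimum would be about 35.9, but servers are indivisible.
node-G + node-B + node-D: power draw 2 + 3 + 5 = 10 ≤ 15, throughput 5 + 15 + 10 = 30.
node-G + node-C + node-B + node-D: power draw 2 + 4 + 3 + 5 = 14 ≤ 15, throughput 5 + 5 + 15 + 10 = 35.
Best is node-G, node-C, node-B, and node-D with total throughput 35.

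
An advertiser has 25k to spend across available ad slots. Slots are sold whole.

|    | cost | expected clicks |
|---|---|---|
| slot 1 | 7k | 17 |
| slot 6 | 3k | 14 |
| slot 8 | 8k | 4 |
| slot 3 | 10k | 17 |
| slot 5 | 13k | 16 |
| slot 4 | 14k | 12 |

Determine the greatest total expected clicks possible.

48

Allowing fractional choices, the relaxed optimum would be about 54.2, but ad slots are indivisible.
slot 1 + slot 6 + slot 5: cost 7 + 3 + 13 = 23 ≤ 25, expected clicks 17 + 14 + 16 = 47.
slot 1 + slot 6 + slot 4: cost 7 + 3 + 14 = 24 ≤ 25, expected clicks 17 + 14 + 12 = 43.
slot 1 + slot 6 + slot 3: cost 7 + 3 + 10 = 20 ≤ 25, expected clicks 17 + 14 + 17 = 48.
Best is slot 1, slot 6, and slot 3 with total expected clicks 48.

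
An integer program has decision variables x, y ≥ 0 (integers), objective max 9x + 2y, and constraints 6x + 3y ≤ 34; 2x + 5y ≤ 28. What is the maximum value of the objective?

The continuous relaxation peaks at (5.67, 0) with value 51.00; rounding to a feasible lattice point costs some objective.
(x,y)=(5,1): 6·5+3·1=33≤34, 2·5+5·1=15≤28, objective 47.
(x,y)=(5,0): 6·5+3·0=30≤34, 2·5+5·0=10≤28, objective 45.
(x,y)=(4,2): 6·4+3·2=30≤34, 2·4+5·2=18≤28, objective 40.
(x,y)=(4,1): 6·4+3·1=27≤34, 2·4+5·1=13≤28, objective 38.
Maximum is 47 at (x,y)=(5,1).

47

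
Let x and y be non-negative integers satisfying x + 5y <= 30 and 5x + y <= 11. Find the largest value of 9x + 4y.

29

Relaxing integrality, the LP optimum is 32.54 at (x,y) = (1.04, 5.79), which is not an integer point.
(x,y)=(1,5) is feasible, giving 29.
(x,y)=(1,4) is feasible, giving 25.
(x,y)=(0,6) is feasible, giving 24.
No feasible integer point exceeds 29.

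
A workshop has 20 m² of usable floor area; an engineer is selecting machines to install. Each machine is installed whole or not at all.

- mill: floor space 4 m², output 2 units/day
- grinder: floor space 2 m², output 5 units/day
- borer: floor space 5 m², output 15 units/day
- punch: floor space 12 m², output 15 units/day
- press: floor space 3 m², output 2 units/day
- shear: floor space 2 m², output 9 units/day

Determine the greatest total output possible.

39

Allowing fractional choices, the relaxed optimum would be about 42.8, but machines are indivisible.
borer + punch + shear: floor space 5 + 12 + 2 = 19 ≤ 20, output 15 + 15 + 9 = 39.
grinder + borer + punch: floor space 2 + 5 + 12 = 19 ≤ 20, output 5 + 15 + 15 = 35.
mill + grinder + borer + press + shear: floor space 4 + 2 + 5 + 3 + 2 = 16 ≤ 20, output 2 + 5 + 15 + 2 + 9 = 33.
Best is borer, punch, and shear with total output 39.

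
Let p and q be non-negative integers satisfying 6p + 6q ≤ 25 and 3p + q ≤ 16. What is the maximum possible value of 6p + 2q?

The continuous relaxation peaks at (4.17, 0) with value 25.00; rounding to a feasible lattice point costs some objective.
(p,q)=(4,0): 6·4+6·0=24≤25, 3·4+1·0=12≤16, objective 24.
(p,q)=(3,1): 6·3+6·1=24≤25, 3·3+1·1=10≤16, objective 20.
(p,q)=(3,0): 6·3+6·0=18≤25, 3·3+1·0=9≤16, objective 18.
Maximum is 24 at (p,q)=(4,0).

24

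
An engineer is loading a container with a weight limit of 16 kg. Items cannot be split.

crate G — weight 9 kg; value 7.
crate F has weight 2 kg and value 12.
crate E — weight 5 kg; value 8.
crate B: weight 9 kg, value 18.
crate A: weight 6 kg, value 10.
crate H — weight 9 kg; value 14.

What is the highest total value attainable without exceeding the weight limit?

Take crate F, crate E, and crate B: weight 2 + 5 + 9 = 16 ≤ 16, value 12 + 8 + 18 = 38.
No other feasible combination does better.

38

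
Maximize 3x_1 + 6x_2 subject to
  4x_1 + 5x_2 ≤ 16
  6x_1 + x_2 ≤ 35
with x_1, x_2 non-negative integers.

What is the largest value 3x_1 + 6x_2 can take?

18

(x_1,x_2)=(0,3) is feasible, giving 18.
(x_1,x_2)=(1,2) is feasible, giving 15.
(x_1,x_2)=(0,2) is feasible, giving 12.
Maximum is 18 at (x_1,x_2)=(0,3).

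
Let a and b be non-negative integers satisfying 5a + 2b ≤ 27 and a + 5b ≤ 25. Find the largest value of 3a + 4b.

25

(a,b)=(3,4): 5·3+2·4=23≤27, 1·3+5·4=23≤25, objective 25.
(a,b)=(4,3): 5·4+2·3=26≤27, 1·4+5·3=19≤25, objective 24.
(a,b)=(2,4): 5·2+2·4=18≤27, 1·2+5·4=22≤25, objective 22.
The best lattice point is (3,4), giving 25.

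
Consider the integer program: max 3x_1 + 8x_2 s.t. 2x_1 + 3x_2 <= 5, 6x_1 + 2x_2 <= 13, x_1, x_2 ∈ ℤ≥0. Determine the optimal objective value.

Relaxing integrality, the LP optimum is 13.33 at (x_1,x_2) = (0, 1.67), which is not an integer point.
(x_1,x_2)=(1,1) is feasible, giving 11.
(x_1,x_2)=(0,1) is feasible, giving 8.
(x_1,x_2)=(2,0) is feasible, giving 6.
The best lattice point is (1,1), giving 11.

11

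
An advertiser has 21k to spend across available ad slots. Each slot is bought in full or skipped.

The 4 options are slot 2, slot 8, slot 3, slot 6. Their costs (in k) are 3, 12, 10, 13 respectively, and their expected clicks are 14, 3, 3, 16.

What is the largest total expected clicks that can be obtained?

30

slot 2 + slot 3: cost 3 + 10 = 13 ≤ 21, expected clicks 14 + 3 = 17.
slot 2 + slot 8: cost 3 + 12 = 15 ≤ 21, expected clicks 14 + 3 = 17.
slot 2 + slot 6: cost 3 + 13 = 16 ≤ 21, expected clicks 14 + 16 = 30.
Best is slot 2 and slot 6 with total expected clicks 30.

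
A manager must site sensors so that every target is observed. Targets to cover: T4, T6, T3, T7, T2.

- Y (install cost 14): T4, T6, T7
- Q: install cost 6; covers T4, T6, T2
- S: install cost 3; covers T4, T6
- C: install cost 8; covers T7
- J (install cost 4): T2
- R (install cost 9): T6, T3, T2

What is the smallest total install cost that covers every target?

20

The greedy cost-per-new-target heuristic would pick S, J, C, and R for 24, but a cheaper cover exists.
Choose S, C, and R: together they cover T4, T6, T3, T7, T2 — every target.
Total install cost: 3 + 8 + 9 = 20.
No cover costs less than 20.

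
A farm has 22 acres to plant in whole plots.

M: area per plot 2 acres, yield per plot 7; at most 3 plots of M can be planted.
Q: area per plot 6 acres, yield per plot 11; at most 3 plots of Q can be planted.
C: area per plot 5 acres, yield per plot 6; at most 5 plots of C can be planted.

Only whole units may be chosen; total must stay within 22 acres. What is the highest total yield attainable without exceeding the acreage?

47

M has the best ratio (7/2); taking only M gives at most 3×7 = 21 (stopped by the supply cap of 3).
Mixing does better — 2×M and 3×Q: area 22 ≤ 22, yield 2·7 + 3·11 = 47.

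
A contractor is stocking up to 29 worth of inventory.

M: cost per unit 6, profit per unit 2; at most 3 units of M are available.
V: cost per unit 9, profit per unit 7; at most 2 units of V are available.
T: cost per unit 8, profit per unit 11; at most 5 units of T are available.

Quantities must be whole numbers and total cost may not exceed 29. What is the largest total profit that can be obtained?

33

3×T: cost 24 ≤ 29, profit 3·11 = 33.
1×V and 2×T: cost 25 ≤ 29, profit 1·7 + 2·11 = 29.
Best is 33.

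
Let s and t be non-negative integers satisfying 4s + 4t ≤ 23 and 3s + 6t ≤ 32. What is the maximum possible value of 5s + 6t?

30

Relaxing integrality, the LP optimum is 33.67 at (s,t) = (0.833, 4.92), which is not an integer point.
(s,t)=(0,5): 4·0+4·5=20≤23, 3·0+6·5=30≤32, objective 30.
(s,t)=(1,4): 4·1+4·4=20≤23, 3·1+6·4=27≤32, objective 29.
(s,t)=(0,4): 4·0+4·4=16≤23, 3·0+6·4=24≤32, objective 24.
Maximum is 30 at (s,t)=(0,5).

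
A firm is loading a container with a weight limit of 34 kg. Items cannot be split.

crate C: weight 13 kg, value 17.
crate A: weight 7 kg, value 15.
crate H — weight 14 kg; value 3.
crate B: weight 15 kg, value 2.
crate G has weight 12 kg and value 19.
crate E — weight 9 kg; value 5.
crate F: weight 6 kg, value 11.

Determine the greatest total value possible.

Take crate C, crate A, and crate G: weight 13 + 7 + 12 = 32 ≤ 34, value 17 + 15 + 19 = 51.
No other feasible combination does better.

51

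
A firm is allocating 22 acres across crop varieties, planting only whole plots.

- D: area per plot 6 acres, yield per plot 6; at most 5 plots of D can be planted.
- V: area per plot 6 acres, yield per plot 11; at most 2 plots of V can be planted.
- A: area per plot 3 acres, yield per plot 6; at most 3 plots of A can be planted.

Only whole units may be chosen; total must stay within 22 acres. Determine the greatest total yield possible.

Take 2×V and 3×A: area 21 ≤ 22, yield 2·11 + 3·6 = 40.
A has the best ratio (6/3) and is taken to its limit of 3; remaining capacity is filled optimally with the others.

40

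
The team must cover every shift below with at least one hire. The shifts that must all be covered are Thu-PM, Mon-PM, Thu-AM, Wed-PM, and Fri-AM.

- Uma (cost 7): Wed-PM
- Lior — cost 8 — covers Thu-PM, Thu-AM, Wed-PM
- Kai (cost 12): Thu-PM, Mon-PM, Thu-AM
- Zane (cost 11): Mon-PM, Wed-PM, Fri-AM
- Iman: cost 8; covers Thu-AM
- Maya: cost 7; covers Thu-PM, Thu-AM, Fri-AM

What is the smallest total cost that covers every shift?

18

Choose Zane and Maya: together they cover Thu-PM, Mon-PM, Thu-AM, Wed-PM, Fri-AM — every shift.
Total cost: 11 + 7 = 18.
No cover costs less than 18.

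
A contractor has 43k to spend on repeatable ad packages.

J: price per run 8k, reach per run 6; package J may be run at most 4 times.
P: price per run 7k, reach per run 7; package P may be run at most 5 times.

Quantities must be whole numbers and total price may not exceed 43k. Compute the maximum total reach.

41

P has the best ratio (7/7); taking only P gives at most 5×7 = 35 (stopped by the supply cap of 5).
Mixing does better — 1×J and 5×P: price 43 ≤ 43, reach 1·6 + 5·7 = 41.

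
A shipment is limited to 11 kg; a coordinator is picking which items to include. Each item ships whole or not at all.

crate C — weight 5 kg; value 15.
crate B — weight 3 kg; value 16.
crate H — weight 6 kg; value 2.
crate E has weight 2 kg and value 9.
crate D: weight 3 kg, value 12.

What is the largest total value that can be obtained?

This is an integer program with binary decision variables.
Allowing fractional choices, the relaxed optimum would be about 46.0, but items are indivisible.
crate B + crate E + crate D: weight 3 + 2 + 3 = 8 ≤ 11, value 16 + 9 + 12 = 37.
crate C + crate B + crate E: weight 5 + 3 + 2 = 10 ≤ 11, value 15 + 16 + 9 = 40.
crate C + crate B + crate D: weight 5 + 3 + 3 = 11 ≤ 11, value 15 + 16 + 12 = 43.
Best is crate C, crate B, and crate D with total value 43.

43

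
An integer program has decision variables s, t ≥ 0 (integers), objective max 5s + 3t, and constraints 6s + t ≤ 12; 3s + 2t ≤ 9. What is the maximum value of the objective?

The continuous relaxation peaks at (1.67, 2) with value 14.33; rounding to a feasible lattice point costs some objective.
(s,t)=(1,3): 6·1+1·3=9≤12, 3·1+2·3=9≤9, objective 14.
(s,t)=(0,4): 6·0+1·4=4≤12, 3·0+2·4=8≤9, objective 12.
(s,t)=(1,2): 6·1+1·2=8≤12, 3·1+2·2=7≤9, objective 11.
(s,t)=(0,3): 6·0+1·3=3≤12, 3·0+2·3=6≤9, objective 9.
Maximum is 14 at (s,t)=(1,3).

14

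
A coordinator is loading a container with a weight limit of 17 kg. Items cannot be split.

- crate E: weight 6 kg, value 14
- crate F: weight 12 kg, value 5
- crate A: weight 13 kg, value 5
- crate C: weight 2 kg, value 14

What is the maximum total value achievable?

Take crate E and crate C: weight 6 + 2 = 8 ≤ 17, value 14 + 14 = 28.
No other feasible combination does better.

28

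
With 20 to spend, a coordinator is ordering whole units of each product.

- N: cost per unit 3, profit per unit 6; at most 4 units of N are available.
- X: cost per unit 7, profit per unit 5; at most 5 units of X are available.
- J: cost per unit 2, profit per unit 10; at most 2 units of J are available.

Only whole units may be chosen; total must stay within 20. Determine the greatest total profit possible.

44

This is a bounded integer knapsack.
J has the best ratio (10/2); taking only J gives at most 2×10 = 20 (stopped by the supply cap of 2).
Mixing does better — 4×N and 2×J: cost 16 ≤ 20, profit 4·6 + 2·10 = 44.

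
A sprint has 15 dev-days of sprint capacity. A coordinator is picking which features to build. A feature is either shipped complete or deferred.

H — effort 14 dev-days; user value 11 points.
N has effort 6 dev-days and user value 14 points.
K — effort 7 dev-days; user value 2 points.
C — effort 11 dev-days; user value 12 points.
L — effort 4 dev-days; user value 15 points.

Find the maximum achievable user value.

Treat it as a binary knapsack problem.
Allowing fractional choices, the relaxed optimum would be about 34.5, but features are indivisible.
C + L: effort 11 + 4 = 15 ≤ 15, user value 12 + 15 = 27.
N + L: effort 6 + 4 = 10 ≤ 15, user value 14 + 15 = 29.
Best is N and L with total user value 29.

29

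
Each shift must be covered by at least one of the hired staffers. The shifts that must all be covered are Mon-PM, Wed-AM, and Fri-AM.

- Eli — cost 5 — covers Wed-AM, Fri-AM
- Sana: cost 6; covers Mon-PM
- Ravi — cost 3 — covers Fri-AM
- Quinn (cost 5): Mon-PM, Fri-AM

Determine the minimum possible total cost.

10

Choose Eli and Quinn: together they cover Mon-PM, Wed-AM, Fri-AM — every shift.
Total cost: 5 + 5 = 10.
No cover costs less than 10.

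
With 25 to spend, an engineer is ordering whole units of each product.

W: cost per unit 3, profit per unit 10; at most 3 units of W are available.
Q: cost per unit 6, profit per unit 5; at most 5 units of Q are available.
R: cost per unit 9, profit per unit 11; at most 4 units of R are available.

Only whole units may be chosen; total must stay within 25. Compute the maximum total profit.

46

Take 3×W, 1×Q, and 1×R: cost 24 ≤ 25, profit 3·10 + 1·5 + 1·11 = 46.
W has the best ratio (10/3) and is taken to its limit of 3; remaining capacity is filled optimally with the others.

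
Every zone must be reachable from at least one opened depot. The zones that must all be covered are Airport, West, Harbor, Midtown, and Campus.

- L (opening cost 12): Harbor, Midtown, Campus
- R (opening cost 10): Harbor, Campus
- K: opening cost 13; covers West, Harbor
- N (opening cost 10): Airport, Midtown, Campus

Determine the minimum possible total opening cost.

23

Choose K and N: together they cover Airport, West, Harbor, Midtown, Campus — every zone.
Total opening cost: 13 + 10 = 23.
No cover costs less than 23.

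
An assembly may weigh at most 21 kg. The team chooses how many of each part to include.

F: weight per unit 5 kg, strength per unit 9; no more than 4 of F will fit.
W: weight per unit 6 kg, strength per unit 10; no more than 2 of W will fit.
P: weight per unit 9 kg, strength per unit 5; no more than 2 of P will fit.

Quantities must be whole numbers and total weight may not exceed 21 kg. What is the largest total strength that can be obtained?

F has the best ratio (9/5); taking only F gives at most 4×9 = 36 (stopped by the weight limit).
Mixing does better — 3×F and 1×W: weight 21 ≤ 21, strength 3·9 + 1·10 = 37.

37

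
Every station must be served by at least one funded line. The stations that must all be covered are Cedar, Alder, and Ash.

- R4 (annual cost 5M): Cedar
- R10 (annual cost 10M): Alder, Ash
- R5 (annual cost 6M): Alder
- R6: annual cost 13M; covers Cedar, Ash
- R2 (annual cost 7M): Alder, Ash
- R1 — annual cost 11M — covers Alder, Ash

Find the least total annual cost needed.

12

This is an integer covering problem.
Choose R4 and R2: together they cover Cedar, Alder, Ash — every station.
Total annual cost: 5 + 7 = 12.
No cover costs less than 12.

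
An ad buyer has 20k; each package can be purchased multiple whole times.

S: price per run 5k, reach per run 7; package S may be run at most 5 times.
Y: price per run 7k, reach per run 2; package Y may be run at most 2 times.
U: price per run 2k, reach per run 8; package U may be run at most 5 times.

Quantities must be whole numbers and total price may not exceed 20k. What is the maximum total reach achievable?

Take 2×S and 5×U: price 20 ≤ 20, reach 2·7 + 5·8 = 54.
U has the best ratio (8/2) and is taken to its limit of 5; remaining capacity is filled optimally with the others.

54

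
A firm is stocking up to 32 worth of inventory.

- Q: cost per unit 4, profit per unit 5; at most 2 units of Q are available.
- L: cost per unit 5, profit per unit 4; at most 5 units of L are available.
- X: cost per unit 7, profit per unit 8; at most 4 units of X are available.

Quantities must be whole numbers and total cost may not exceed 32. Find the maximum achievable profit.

This is a bounded integer knapsack.
Q has the best ratio (5/4); taking only Q gives at most 2×5 = 10 (stopped by the supply cap of 2).
Mixing does better — 1×Q and 4×X: cost 32 ≤ 32, profit 1·5 + 4·8 = 37.

37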